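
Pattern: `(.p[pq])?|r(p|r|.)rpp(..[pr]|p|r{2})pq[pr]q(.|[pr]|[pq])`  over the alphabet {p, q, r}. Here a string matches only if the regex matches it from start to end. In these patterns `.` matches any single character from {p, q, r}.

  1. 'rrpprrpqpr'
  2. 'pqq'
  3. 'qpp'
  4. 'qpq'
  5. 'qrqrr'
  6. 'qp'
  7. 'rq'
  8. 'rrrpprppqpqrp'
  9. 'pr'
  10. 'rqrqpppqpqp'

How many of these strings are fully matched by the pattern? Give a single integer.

1 → no match
2 → no match
3 → match
4 → match
5 → no match
6 → no match
7 → no match
8 → no match
9 → no match
10 → no match
Total matched: 2

2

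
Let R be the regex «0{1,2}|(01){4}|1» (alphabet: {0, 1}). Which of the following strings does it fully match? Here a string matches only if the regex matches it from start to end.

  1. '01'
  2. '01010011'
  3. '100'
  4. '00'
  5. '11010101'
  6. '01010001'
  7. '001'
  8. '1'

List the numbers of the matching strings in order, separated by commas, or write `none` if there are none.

4, 8

1 → no match
2 → no match
3 → no match
4 → match
5 → no match
6 → no match
7 → no match
8 → match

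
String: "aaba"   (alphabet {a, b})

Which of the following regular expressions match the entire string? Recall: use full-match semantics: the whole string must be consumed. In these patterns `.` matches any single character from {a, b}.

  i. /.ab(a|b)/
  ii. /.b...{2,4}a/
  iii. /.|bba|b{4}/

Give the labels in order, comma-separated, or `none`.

i

i → match
ii → no match
iii → no match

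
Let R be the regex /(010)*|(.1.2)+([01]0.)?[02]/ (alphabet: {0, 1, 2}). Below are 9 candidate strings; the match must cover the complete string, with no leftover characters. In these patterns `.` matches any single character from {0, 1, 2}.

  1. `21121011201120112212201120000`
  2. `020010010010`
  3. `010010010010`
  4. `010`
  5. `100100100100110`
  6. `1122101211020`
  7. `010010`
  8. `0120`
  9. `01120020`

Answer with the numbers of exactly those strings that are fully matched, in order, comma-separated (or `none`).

3, 4, 7, 9

1 → no match
2 → no match
3 → match
4 → match
5 → no match
6 → no match
7 → match
8 → no match
9 → match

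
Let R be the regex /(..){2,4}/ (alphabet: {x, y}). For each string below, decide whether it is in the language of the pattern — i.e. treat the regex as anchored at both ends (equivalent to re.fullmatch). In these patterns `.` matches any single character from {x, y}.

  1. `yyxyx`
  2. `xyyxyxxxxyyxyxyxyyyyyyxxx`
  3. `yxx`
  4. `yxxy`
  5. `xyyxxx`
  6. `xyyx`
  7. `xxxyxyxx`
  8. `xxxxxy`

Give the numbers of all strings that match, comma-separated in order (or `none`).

4, 5, 6, 7, 8

1 → no match
2 → no match
3 → no match
4 → match
5 → match
6 → match
7 → match
8 → match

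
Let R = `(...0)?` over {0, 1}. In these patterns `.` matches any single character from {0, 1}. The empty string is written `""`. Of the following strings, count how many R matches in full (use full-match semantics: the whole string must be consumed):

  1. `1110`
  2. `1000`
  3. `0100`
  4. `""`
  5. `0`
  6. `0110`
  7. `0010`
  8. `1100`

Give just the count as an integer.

1 → match
2 → match
3 → match
4 → match
5 → no match
6 → match
7 → match
8 → match
Total matched: 7

7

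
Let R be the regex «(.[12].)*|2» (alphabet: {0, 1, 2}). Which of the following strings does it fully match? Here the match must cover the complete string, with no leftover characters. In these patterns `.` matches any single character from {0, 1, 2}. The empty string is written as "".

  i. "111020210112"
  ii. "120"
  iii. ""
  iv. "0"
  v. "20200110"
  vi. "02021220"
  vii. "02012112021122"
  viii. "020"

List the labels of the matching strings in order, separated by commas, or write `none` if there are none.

i → match
ii → match
iii → match
iv → no match
v → no match
vi → no match
vii → no match
viii → match

i, ii, iii, viii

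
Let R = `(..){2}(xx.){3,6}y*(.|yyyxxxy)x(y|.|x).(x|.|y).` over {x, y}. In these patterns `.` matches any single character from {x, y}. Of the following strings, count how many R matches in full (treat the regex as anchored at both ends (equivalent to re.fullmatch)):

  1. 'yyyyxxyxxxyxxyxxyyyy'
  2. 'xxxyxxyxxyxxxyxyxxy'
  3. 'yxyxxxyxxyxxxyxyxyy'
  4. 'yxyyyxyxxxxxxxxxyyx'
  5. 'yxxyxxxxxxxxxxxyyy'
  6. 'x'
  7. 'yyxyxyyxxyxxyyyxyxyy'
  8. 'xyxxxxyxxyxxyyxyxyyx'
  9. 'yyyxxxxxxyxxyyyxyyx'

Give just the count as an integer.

1 → no match
2 → match
3 → match
4 → no match
5 → no match
6 → no match
7 → no match
8 → no match
9 → no match
Total matched: 2

2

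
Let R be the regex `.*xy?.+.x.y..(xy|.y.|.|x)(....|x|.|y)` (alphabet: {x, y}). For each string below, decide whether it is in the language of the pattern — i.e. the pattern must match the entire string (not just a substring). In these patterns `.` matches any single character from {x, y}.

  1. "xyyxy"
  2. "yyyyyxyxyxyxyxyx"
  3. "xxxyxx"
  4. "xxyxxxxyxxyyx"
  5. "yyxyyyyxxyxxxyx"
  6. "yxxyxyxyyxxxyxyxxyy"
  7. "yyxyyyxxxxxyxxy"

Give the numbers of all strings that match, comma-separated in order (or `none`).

5

1 → no match
2 → no match
3 → no match
4 → no match
5 → match
6 → no match
7 → no match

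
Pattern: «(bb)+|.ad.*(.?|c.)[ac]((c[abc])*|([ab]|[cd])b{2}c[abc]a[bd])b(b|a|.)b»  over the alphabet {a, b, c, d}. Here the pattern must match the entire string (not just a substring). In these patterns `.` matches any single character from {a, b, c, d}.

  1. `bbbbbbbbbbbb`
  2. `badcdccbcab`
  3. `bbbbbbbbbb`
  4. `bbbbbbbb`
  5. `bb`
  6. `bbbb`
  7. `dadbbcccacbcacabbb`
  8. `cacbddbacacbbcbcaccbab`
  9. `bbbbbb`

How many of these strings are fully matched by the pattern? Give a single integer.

7

1. `bbbbbbbbbbbb` → match
2. `badcdccbcab` → no match
3. `bbbbbbbbbb` → match
4. `bbbbbbbb` → match
5. `bb` → match
6. `bbbb` → match
7 → match
8 → no match
9. `bbbbbb` → match
Total matched: 7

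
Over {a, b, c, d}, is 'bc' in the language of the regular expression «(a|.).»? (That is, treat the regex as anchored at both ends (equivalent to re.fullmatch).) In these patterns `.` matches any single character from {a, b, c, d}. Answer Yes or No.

Yes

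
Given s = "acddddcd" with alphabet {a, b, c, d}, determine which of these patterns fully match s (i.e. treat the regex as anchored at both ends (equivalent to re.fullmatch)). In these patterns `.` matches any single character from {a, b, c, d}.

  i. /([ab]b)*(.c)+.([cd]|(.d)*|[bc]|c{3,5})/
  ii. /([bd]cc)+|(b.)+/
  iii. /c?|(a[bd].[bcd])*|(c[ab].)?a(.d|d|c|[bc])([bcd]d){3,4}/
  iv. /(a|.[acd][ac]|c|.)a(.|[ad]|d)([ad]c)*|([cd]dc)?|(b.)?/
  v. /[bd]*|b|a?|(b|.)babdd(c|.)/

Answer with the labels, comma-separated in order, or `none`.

i → no match
ii → no match
iii → match
iv → no match
v → no match

iii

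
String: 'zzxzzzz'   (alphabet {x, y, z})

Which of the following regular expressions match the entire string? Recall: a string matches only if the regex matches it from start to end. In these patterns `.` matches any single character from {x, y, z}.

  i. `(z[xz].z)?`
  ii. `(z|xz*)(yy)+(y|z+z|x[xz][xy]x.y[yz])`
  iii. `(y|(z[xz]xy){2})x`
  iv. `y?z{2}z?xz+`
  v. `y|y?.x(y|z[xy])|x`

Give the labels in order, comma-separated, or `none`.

iv

i → no match
ii → no match
iii → no match — must end with 'x'
iv → match
v → no match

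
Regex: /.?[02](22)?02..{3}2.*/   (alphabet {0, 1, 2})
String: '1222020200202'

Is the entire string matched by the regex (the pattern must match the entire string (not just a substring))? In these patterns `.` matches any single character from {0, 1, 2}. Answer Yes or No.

Yes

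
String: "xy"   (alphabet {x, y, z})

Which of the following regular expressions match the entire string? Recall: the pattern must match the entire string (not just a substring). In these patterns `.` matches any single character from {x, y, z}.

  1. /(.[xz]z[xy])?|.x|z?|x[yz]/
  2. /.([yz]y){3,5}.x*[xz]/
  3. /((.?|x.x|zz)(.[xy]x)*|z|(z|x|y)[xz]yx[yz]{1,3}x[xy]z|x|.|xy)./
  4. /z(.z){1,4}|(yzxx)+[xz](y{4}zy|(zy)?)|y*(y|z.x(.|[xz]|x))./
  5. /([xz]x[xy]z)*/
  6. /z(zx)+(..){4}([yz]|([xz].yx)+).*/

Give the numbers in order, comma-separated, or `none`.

1, 3

1 → match
2 → no match
3 → match
4 → no match
5 → no match
6 → no match — must start with "zzx"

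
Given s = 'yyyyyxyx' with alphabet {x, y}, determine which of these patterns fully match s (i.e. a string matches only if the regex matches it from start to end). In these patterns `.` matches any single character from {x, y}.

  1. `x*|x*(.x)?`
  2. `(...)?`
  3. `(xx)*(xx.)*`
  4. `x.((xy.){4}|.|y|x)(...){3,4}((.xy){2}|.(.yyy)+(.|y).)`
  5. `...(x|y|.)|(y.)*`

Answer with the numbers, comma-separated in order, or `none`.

5

1 → no match
2 → no match
3 → no match
4 → no match — must start with 'x'
5 → match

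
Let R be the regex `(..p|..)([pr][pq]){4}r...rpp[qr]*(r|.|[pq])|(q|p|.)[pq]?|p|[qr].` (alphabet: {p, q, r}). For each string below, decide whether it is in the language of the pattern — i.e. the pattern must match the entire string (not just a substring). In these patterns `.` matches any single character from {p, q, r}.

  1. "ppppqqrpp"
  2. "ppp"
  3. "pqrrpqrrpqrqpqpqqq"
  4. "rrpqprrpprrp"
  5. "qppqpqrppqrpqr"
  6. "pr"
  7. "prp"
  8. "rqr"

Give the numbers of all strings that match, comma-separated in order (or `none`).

1 → no match
2 → no match
3 → no match
4 → no match
5 → no match
6 → no match
7 → no match
8 → no match

none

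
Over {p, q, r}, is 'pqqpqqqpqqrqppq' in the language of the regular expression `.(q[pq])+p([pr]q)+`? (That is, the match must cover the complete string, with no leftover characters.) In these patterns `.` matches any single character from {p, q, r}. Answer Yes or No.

No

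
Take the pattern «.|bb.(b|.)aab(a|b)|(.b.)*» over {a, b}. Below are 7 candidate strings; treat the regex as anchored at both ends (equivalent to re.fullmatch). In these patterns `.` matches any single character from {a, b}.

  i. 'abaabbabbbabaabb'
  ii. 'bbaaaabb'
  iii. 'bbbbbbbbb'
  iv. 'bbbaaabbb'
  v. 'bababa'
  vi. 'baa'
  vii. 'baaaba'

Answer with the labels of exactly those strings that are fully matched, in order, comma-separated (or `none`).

i → no match
ii → match
iii → match
iv → no match
v → no match
vi → no match
vii → no match

ii, iii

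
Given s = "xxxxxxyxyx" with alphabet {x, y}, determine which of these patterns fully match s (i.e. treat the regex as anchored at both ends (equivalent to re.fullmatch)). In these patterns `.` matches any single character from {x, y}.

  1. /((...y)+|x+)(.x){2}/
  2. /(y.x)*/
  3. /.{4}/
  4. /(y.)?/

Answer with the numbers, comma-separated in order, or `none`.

1

1 → match
2 → no match
3 → no match
4 → no match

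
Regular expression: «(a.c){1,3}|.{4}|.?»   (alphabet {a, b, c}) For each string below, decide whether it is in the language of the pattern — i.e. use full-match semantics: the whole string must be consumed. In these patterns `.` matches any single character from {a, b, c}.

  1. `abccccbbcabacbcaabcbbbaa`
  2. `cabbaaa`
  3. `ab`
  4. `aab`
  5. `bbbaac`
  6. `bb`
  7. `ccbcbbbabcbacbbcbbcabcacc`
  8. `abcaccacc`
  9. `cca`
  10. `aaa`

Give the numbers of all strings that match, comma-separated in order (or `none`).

8

1 → no match
2. `cabbaaa` → no match
3. `ab` → no match
4. `aab` → no match
5. `bbbaac` → no match
6. `bb` → no match
7 → no match
8. `abcaccacc` → match
9. `cca` → no match
10. `aaa` → no match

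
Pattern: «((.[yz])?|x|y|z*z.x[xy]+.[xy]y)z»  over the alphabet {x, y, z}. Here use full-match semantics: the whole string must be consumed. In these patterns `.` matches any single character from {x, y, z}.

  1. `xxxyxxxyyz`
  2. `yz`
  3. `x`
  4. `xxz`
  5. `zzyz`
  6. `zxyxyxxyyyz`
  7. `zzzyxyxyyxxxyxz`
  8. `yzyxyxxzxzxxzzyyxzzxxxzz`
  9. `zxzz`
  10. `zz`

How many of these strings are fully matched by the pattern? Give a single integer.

1

1. `xxxyxxxyyz` → no match
2. `yz` → match
3. `x` → no match — must end with `z`
4. `xxz` → no match
5. `zzyz` → no match
6. `zxyxyxxyyyz` → no match
7 → no match
8 → no match
9. `zxzz` → no match
10. `zz` → no match
Total matched: 1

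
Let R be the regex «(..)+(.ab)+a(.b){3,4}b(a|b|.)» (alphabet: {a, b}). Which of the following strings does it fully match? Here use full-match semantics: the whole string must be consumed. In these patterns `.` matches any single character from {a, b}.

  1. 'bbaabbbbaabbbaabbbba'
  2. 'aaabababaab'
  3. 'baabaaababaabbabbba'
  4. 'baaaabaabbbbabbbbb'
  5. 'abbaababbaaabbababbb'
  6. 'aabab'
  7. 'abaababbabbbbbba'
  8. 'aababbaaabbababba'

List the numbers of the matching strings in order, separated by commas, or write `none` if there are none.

7

1 → no match
2 → no match
3 → no match
4 → no match
5 → no match
6 → no match
7 → match
8 → no match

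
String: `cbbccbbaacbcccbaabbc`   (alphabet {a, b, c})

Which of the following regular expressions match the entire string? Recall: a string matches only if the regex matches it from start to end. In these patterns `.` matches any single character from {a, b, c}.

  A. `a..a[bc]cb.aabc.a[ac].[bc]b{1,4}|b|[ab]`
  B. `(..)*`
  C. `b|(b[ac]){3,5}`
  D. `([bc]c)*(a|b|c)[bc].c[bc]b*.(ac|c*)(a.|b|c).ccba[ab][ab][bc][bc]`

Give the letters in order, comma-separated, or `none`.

A → no match
B → match
C → no match — must start with `b`
D → match

B, D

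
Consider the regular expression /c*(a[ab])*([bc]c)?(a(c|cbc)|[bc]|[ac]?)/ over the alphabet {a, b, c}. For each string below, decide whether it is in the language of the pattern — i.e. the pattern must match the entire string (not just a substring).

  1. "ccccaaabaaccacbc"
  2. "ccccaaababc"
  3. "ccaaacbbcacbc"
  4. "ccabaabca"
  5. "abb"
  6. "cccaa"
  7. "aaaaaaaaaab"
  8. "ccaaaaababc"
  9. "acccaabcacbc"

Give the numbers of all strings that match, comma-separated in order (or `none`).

1, 2, 4, 5, 6, 7, 8

1 → match
2 → match
3 → no match
4 → match
5 → match
6 → match
7 → match
8 → match
9 → no match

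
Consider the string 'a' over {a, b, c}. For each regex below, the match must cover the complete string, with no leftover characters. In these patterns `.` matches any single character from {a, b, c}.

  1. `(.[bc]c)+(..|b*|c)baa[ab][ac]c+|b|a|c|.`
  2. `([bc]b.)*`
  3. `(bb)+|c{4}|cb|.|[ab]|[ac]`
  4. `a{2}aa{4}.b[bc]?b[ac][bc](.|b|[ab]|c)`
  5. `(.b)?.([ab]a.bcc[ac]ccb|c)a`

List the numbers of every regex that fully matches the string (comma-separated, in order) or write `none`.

1, 3

1 → match
2 → no match
3 → match
4 → no match
5 → no match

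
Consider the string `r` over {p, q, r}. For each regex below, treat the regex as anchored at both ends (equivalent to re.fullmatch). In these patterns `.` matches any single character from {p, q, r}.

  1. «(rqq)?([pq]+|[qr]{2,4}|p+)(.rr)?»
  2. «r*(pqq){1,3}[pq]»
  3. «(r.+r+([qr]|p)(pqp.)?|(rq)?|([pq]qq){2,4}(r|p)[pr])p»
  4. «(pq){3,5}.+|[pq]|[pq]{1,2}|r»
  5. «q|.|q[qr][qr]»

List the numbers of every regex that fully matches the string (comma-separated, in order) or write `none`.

1 → no match
2 → no match
3 → no match — must end with `p`
4 → match
5 → match

4, 5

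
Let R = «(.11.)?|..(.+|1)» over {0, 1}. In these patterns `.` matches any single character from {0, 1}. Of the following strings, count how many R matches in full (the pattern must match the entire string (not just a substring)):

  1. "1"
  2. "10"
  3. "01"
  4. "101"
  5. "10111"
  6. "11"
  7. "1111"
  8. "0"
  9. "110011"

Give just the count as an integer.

1 → no match
2 → no match
3 → no match
4 → match
5 → match
6 → no match
7 → match
8 → no match
9 → match
Total matched: 4

4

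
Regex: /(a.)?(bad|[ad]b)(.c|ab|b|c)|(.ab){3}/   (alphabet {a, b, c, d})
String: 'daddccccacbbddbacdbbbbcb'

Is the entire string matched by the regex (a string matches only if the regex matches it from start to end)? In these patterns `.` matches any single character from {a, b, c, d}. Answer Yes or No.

No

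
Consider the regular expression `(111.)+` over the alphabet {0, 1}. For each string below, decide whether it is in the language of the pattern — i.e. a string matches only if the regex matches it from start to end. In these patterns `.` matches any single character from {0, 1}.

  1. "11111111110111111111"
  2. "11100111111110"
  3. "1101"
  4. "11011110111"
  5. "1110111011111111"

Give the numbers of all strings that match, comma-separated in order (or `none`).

5

1 → no match
2 → no match
3. "1101" → no match — must start with "111"
4. "11011110111" → no match — must start with "111"
5 → match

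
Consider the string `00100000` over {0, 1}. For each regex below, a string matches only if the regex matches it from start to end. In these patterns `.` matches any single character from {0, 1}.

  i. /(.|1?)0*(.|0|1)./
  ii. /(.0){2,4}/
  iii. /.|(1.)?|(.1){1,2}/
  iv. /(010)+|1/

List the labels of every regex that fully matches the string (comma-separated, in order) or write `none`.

ii

i → no match
ii → match
iii → no match
iv → no match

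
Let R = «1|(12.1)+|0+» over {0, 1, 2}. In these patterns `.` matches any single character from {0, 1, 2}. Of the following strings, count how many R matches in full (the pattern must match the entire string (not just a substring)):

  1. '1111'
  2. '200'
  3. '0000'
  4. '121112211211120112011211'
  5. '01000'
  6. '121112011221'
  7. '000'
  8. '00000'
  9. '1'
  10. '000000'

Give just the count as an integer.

7

1 → no match
2 → no match
3 → match
4 → match
5 → no match
6 → match
7 → match
8 → match
9 → match
10 → match
Total matched: 7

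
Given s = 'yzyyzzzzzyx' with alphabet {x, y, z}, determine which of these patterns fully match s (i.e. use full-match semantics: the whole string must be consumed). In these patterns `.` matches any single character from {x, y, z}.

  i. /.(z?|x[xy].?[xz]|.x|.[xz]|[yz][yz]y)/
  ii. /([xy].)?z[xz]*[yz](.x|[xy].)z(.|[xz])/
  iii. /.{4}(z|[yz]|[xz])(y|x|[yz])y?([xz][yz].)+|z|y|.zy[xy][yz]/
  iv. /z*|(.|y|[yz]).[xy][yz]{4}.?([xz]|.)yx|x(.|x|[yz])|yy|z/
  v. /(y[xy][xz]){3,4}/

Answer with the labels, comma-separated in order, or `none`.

iv

i → no match
ii → no match
iii → no match
iv → match
v → no match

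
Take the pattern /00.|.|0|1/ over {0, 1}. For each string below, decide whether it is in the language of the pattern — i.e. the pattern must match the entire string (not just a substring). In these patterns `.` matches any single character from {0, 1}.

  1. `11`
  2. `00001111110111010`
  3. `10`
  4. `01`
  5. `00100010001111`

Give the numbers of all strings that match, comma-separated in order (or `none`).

none

1 → no match
2 → no match
3 → no match
4 → no match
5 → no match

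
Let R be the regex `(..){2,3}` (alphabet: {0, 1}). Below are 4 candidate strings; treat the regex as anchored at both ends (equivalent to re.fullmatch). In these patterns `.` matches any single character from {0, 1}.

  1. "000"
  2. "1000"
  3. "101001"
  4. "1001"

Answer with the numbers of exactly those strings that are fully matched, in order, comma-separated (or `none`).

1. "000" → no match
2. "1000" → match
3. "101001" → match
4. "1001" → match

2, 3, 4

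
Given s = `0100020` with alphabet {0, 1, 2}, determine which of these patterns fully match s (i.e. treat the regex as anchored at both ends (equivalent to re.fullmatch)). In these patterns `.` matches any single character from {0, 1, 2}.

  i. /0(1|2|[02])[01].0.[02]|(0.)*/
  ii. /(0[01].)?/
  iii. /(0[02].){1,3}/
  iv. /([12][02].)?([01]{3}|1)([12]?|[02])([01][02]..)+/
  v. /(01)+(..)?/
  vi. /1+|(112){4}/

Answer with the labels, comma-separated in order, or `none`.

i → match
ii → no match
iii → no match
iv → match
v → no match
vi → no match

i, iv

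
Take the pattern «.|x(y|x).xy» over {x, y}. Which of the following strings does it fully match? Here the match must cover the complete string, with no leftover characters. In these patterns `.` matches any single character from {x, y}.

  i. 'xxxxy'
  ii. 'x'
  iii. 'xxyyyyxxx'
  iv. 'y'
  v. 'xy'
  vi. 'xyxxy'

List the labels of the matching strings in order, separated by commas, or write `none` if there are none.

i, ii, iv, vi

i → match
ii → match
iii → no match
iv → match
v → no match
vi → match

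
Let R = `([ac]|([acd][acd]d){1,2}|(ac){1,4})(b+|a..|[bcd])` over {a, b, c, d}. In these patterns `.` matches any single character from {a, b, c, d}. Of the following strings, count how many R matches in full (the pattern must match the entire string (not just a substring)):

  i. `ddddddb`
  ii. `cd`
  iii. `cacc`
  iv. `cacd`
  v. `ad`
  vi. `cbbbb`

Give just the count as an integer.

6

i → match
ii → match
iii → match
iv → match
v → match
vi → match
Total matched: 6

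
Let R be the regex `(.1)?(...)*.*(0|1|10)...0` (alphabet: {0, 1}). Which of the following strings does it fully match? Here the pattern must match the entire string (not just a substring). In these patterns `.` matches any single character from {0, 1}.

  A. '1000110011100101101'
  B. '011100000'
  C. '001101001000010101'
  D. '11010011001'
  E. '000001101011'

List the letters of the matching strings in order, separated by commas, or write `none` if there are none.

B

A → no match — must end with '0'
B. '011100000' → match
C → no match — must end with '0'
D. '11010011001' → no match — must end with '0'
E. '000001101011' → no match — must end with '0'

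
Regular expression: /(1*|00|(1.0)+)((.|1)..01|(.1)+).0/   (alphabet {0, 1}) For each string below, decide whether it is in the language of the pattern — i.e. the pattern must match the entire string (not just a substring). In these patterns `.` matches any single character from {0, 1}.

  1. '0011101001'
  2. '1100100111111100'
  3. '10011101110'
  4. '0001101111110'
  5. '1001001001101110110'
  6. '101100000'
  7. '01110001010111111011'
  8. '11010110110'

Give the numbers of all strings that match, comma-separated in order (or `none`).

1. '0011101001' → no match — must end with '0'
2 → no match
3. '10011101110' → no match
4 → no match
5 → match
6. '101100000' → no match
7 → no match — must end with '0'
8. '11010110110' → no match

5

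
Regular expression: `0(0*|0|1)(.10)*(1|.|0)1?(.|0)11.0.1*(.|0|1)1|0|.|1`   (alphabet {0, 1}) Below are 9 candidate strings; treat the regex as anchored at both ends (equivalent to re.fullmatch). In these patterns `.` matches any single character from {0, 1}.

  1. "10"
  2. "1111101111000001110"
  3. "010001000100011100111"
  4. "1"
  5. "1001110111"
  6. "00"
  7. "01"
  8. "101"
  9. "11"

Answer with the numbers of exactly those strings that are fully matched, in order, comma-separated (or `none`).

4

1 → no match
2 → no match
3 → no match
4 → match
5 → no match
6 → no match
7 → no match
8 → no match
9 → no match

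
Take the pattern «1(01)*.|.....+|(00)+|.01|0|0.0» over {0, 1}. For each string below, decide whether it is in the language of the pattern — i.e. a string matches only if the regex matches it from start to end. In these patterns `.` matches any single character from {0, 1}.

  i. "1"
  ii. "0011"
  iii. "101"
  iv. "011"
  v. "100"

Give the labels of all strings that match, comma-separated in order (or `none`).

iii

i. "1" → no match
ii. "0011" → no match
iii. "101" → match
iv. "011" → no match
v. "100" → no match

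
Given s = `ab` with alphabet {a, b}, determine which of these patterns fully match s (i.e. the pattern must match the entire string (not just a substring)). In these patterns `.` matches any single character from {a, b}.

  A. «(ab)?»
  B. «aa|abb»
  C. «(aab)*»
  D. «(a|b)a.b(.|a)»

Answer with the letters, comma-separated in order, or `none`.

A

A → match
B → no match
C → no match
D → no match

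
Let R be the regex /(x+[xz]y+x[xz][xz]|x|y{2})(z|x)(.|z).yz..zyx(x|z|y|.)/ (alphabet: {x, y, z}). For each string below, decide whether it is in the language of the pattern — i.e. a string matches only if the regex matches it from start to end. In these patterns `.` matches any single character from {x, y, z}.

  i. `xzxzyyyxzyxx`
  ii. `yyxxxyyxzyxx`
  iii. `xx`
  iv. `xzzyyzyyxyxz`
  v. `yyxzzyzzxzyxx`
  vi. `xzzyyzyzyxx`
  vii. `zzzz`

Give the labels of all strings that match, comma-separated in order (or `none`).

i → no match
ii → no match
iii → no match
iv → no match
v → match
vi → no match
vii → no match

v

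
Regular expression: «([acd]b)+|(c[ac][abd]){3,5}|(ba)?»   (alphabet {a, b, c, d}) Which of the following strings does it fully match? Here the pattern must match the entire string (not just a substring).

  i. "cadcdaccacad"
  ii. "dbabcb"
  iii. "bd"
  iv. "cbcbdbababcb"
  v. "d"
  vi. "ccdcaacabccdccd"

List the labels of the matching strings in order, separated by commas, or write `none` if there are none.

ii, iv, vi

i. "cadcdaccacad" → no match
ii. "dbabcb" → match
iii. "bd" → no match
iv. "cbcbdbababcb" → match
v. "d" → no match
vi → match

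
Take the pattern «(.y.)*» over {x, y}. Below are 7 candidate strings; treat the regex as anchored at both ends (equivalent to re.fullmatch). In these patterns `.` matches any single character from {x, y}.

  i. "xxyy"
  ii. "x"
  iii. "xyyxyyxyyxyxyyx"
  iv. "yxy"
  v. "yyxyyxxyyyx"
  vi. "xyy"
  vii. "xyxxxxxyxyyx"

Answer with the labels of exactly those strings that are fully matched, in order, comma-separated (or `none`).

iii, vi

i → no match
ii → no match
iii → match
iv → no match
v → no match
vi → match
vii → no match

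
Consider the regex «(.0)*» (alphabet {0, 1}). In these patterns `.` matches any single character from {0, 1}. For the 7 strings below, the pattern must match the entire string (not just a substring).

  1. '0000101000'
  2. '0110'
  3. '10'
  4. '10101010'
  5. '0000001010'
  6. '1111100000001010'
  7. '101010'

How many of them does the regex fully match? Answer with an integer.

1. '0000101000' → match
2. '0110' → no match
3. '10' → match
4. '10101010' → match
5. '0000001010' → match
6 → no match
7. '101010' → match
Total matched: 5

5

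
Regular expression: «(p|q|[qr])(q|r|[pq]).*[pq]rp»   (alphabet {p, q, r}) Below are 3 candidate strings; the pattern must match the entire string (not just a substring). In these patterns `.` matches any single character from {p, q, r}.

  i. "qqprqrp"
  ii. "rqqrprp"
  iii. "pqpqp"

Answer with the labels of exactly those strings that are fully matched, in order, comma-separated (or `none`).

i, ii

i. "qqprqrp" → match
ii. "rqqrprp" → match
iii. "pqpqp" → no match — must end with "rp"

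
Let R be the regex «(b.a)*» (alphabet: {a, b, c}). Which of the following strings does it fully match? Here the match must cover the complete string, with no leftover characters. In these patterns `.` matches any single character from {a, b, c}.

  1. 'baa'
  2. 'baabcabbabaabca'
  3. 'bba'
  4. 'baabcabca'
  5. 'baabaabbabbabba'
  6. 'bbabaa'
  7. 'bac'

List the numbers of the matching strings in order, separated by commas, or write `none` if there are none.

1 → match
2 → match
3 → match
4 → match
5 → match
6 → match
7 → no match

1, 2, 3, 4, 5, 6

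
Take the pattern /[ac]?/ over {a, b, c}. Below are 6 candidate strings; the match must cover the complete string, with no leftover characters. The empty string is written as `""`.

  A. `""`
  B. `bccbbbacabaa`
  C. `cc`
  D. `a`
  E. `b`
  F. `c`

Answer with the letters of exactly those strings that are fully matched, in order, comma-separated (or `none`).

A → match
B → no match
C → no match
D → match
E → no match
F → match

A, D, F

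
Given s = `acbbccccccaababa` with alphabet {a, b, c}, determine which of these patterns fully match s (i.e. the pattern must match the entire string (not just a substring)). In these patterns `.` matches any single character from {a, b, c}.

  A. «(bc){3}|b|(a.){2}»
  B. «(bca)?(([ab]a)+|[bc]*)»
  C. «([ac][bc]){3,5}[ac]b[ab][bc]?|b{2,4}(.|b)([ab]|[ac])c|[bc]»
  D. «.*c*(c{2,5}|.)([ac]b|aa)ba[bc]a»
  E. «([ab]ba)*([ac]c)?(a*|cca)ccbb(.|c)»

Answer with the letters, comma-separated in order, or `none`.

A → no match
B → no match
C → no match
D → match
E → no match

D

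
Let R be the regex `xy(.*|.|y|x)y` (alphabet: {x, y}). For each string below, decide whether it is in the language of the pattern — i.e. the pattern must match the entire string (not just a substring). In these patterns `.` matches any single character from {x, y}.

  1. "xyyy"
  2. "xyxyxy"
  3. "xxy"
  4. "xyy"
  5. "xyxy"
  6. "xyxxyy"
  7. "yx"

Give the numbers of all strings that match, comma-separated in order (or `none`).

1, 2, 4, 5, 6

1 → match
2 → match
3 → no match — must start with "xy"
4 → match
5 → match
6 → match
7 → no match — must start with "xy"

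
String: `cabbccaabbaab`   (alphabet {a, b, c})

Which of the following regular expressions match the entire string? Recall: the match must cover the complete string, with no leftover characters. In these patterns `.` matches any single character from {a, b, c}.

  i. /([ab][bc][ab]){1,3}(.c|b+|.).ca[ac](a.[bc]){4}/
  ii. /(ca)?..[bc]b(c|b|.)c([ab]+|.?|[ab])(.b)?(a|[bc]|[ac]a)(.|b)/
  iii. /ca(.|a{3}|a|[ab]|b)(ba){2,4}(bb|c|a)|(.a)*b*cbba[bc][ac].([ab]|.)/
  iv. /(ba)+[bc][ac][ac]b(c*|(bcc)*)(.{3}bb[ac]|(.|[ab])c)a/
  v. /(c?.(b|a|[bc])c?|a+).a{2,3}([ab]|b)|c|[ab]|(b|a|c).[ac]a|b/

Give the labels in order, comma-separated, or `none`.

i → no match
ii → match
iii → no match
iv → no match — must start with `ba`
v → no match

ii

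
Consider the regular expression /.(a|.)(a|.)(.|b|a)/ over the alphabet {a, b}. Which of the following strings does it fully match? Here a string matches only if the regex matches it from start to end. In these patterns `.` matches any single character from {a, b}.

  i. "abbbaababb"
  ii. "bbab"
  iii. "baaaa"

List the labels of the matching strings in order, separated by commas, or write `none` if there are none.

i → no match
ii → match
iii → no match

ii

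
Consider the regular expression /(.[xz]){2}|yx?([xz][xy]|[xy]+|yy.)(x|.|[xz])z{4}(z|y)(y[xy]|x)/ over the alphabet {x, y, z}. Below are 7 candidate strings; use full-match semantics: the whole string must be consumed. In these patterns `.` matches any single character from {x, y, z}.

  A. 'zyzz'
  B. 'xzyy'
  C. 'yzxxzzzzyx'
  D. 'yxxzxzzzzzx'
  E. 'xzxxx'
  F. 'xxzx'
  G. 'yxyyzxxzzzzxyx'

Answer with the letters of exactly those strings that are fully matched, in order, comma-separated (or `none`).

A → no match
B → no match
C → match
D → no match
E → no match
F → match
G → no match

C, F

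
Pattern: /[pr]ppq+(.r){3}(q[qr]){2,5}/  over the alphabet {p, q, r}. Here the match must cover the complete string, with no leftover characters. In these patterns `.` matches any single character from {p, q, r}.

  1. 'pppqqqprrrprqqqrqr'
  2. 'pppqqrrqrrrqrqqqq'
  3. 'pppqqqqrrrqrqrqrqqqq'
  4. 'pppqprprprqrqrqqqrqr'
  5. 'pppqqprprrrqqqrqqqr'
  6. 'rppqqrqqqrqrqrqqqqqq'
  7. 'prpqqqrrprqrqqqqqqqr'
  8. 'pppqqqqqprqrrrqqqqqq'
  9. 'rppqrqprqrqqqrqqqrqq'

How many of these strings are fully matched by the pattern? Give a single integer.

6

1 → match
2 → match
3 → match
4 → match
5 → match
6 → no match
7 → no match
8 → match
9 → no match
Total matched: 6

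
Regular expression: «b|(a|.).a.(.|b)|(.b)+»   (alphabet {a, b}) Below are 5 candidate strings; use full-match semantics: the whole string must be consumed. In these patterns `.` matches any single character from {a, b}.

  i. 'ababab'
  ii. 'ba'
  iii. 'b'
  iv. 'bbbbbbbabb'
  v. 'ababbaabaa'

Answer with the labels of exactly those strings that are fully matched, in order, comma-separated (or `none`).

i, iii

i → match
ii → no match
iii → match
iv → no match
v → no match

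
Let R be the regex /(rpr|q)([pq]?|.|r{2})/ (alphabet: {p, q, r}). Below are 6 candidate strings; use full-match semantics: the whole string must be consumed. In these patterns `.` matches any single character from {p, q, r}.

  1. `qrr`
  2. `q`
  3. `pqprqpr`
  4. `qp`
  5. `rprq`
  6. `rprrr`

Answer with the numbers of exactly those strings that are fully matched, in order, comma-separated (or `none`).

1, 2, 4, 5, 6

1 → match
2 → match
3 → no match
4 → match
5 → match
6 → match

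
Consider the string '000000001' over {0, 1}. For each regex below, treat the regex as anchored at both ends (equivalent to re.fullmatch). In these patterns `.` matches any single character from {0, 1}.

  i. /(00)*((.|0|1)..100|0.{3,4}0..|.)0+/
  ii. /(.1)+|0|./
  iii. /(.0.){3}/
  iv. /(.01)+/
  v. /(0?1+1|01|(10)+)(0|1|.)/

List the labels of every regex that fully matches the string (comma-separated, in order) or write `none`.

i → no match — must end with '0'
ii → no match
iii → match
iv → no match
v → no match

iii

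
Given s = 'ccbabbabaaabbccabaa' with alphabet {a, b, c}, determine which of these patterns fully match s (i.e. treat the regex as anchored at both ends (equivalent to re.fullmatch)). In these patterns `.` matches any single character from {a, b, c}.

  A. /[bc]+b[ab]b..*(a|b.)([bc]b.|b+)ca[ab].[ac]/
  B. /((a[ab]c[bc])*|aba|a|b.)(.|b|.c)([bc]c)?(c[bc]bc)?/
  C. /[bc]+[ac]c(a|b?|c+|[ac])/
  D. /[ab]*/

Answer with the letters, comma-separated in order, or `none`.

A

A → match
B → no match
C → no match
D → no match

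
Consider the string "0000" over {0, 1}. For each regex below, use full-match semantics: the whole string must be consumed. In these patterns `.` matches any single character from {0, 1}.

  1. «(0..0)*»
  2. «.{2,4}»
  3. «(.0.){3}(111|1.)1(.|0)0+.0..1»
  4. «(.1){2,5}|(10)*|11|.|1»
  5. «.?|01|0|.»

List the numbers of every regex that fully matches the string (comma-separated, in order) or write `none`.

1, 2

1 → match
2 → match
3 → no match — must end with "1"
4 → no match
5 → no match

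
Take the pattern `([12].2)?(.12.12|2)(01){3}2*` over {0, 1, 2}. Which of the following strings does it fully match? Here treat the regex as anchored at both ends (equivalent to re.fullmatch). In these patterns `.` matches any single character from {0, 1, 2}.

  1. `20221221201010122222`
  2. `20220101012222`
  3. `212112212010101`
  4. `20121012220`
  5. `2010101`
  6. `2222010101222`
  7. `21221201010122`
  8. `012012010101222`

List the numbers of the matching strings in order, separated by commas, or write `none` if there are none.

1 → match
2 → match
3 → match
4 → no match
5 → match
6 → match
7 → match
8 → match

1, 2, 3, 5, 6, 7, 8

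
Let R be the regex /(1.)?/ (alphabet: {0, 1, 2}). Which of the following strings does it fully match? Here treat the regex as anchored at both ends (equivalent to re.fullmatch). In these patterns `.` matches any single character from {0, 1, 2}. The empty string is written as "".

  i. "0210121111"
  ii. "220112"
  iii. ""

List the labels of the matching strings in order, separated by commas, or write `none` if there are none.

iii

i → no match
ii → no match
iii → match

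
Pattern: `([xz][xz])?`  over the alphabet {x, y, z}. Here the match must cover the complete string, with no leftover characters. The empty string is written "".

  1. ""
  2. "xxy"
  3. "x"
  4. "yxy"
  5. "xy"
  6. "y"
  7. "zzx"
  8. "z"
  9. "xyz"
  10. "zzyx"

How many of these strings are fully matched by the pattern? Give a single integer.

1

1. "" → match
2. "xxy" → no match
3. "x" → no match
4. "yxy" → no match
5. "xy" → no match
6. "y" → no match
7. "zzx" → no match
8. "z" → no match
9. "xyz" → no match
10. "zzyx" → no match
Total matched: 1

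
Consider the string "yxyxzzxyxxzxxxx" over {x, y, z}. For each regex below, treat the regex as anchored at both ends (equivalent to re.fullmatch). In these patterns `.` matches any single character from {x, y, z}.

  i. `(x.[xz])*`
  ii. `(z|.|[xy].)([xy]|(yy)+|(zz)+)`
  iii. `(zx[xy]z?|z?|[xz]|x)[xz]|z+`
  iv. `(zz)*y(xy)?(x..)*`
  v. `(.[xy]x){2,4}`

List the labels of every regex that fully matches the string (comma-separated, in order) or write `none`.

iv

i → no match
ii → no match
iii → no match
iv → match
v → no match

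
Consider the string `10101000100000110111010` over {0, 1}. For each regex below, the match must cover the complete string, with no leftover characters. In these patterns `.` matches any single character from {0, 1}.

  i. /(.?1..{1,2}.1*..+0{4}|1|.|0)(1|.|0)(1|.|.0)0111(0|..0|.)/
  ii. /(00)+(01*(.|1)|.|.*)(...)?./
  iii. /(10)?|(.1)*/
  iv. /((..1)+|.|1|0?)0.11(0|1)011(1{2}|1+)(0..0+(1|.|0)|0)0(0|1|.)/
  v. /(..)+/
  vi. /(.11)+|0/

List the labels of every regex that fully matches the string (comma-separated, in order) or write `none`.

i

i → match
ii → no match — must start with `00`
iii → no match
iv → no match
v → no match
vi → no match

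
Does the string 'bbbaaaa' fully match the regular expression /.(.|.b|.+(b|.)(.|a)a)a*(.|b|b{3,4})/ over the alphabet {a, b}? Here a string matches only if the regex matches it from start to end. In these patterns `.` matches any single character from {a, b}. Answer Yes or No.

Yes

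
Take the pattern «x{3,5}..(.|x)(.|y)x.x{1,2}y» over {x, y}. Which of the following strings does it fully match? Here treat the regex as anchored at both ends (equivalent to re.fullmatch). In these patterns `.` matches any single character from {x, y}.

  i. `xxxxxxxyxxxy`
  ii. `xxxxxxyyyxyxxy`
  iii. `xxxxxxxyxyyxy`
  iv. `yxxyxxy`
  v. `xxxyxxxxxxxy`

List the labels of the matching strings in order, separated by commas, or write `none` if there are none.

i, ii, v

i → match
ii → match
iii → no match
iv → no match — must start with `x`
v → match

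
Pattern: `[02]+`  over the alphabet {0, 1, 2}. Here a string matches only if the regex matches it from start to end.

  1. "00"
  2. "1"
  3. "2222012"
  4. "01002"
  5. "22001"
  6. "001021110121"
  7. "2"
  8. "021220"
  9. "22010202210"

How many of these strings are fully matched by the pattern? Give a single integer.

1 → match
2 → no match
3 → no match
4 → no match
5 → no match
6 → no match
7 → match
8 → no match
9 → no match
Total matched: 2

2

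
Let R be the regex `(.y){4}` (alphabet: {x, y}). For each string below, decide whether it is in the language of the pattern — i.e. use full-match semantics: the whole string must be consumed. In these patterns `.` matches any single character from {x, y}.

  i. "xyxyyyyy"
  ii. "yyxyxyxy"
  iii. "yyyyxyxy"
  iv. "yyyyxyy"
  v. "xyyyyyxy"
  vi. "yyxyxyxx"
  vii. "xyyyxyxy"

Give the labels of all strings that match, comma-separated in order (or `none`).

i, ii, iii, v, vii

i → match
ii → match
iii → match
iv → no match
v → match
vi → no match — must end with "y"
vii → match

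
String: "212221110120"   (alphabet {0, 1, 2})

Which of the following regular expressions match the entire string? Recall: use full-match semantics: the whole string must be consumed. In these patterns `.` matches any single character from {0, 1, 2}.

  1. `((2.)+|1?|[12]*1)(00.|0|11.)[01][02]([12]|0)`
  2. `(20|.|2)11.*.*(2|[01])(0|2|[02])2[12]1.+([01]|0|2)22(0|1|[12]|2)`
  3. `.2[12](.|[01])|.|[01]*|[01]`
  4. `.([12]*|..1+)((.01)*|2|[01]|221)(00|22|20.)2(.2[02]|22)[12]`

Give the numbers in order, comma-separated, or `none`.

1

1 → match
2 → no match
3 → no match
4 → no match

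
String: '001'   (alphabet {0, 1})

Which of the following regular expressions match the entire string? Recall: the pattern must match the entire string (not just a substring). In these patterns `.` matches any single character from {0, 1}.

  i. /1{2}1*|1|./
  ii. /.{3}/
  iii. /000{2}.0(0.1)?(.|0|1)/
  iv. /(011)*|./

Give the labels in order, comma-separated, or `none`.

i → no match
ii → match
iii → no match — must start with '000'
iv → no match

ii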